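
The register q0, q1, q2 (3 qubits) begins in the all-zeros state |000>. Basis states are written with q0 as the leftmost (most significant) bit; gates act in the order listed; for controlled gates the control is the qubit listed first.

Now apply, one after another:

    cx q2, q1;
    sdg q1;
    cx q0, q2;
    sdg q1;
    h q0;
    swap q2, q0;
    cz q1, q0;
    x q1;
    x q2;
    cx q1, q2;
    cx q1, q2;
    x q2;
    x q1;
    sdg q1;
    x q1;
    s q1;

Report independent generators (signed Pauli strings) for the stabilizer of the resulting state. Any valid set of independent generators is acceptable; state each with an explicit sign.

The final state is stabilized by the group generated by +IIX, +ZII, -IZI; other independent generating sets are equally valid.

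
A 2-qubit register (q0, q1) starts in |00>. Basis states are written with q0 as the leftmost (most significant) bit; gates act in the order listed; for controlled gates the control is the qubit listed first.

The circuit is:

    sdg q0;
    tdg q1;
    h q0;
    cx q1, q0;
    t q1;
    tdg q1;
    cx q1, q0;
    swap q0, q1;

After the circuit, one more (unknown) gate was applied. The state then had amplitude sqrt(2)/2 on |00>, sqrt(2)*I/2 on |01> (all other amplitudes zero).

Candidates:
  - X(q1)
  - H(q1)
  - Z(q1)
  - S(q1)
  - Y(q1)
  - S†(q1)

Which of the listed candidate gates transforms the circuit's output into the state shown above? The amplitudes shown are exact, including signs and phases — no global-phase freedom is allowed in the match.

It was S(q1) that produced the state shown.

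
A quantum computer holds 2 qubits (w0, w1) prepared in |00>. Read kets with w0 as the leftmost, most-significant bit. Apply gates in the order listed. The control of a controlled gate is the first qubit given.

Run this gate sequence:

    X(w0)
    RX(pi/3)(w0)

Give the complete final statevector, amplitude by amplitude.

The resulting statevector has amplitude -I/2 on |00>, 0 on |01>, sqrt(3)/2 on |10>, 0 on |11>.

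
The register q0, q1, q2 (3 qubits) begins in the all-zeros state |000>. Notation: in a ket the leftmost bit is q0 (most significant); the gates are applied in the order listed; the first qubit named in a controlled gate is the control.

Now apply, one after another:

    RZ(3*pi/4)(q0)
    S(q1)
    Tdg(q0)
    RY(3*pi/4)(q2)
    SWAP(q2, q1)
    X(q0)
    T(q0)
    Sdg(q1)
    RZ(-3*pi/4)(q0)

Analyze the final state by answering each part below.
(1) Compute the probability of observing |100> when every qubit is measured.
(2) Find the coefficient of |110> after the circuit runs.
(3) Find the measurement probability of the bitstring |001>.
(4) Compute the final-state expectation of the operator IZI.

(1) A full measurement returns |100> with probability 1/2 - sqrt(2)/4.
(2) The final state's coefficient on |110> equals -sqrt(sqrt(2) + 2)/2.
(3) Outcome |001> occurs with probability 0.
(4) The expectation value of IZI is -sqrt(2)/2.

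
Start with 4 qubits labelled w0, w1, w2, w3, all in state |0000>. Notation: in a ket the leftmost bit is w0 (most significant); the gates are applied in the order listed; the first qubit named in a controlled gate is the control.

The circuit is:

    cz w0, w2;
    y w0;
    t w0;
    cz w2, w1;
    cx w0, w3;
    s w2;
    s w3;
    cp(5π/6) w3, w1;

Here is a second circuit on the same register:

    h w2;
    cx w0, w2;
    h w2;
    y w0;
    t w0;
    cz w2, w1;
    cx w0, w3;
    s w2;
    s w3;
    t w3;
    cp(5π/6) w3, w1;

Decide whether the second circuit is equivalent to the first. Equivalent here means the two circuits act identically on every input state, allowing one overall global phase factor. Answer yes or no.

No: there is an input state on which the two circuits produce genuinely different outputs (not merely differing by a phase).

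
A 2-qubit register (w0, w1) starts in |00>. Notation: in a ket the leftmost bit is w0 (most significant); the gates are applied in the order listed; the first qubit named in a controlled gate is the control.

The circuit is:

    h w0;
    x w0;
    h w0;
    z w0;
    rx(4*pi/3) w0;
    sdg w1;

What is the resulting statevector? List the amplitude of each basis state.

After the circuit, the state carries amplitude -1/2 on |00>, 0 on |01>, -sqrt(3)*I/2 on |10>, 0 on |11>. Key observation: steps 1-4 multiply out to the identity, so the circuit reduces to the remaining gates.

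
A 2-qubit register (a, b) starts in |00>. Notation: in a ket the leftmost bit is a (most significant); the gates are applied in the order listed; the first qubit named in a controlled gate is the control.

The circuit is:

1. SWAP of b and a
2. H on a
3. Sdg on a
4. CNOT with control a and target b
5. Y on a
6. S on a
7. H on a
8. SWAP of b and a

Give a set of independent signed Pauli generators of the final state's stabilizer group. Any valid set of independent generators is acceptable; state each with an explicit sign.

One valid set of independent stabilizer generators is +XZ, -ZX (any independent generating set of the same group is equally correct).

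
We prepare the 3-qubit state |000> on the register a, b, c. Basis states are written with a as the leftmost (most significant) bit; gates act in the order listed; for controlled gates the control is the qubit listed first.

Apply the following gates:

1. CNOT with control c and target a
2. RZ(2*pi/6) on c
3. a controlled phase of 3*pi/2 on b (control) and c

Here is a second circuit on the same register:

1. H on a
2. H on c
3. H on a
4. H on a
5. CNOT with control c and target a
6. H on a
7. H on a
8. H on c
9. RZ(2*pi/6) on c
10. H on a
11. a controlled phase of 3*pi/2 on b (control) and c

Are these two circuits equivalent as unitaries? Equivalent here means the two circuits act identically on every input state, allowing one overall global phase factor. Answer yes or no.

No — the two circuits implement different unitaries, even allowing a global phase.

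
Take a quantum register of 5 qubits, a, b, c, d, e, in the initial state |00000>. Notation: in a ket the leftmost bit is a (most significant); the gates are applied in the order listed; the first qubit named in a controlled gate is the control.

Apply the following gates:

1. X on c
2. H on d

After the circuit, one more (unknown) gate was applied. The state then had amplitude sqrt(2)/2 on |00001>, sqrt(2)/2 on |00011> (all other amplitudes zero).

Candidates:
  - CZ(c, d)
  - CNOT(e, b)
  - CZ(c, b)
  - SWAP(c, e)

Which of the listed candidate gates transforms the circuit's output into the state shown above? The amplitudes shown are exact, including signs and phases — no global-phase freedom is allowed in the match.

It was SWAP(c, e) that produced the state shown.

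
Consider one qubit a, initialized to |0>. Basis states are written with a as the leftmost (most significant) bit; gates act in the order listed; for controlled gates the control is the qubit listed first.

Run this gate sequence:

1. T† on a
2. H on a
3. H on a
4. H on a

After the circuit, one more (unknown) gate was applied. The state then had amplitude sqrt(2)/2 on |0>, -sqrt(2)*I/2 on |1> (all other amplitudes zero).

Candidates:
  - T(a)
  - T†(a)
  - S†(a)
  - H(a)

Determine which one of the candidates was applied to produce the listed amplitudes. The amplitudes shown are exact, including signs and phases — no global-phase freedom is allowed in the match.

The applied gate was S†(a). Key observation: gates 3-4 undo each other exactly, leaving only the rest of the circuit to track.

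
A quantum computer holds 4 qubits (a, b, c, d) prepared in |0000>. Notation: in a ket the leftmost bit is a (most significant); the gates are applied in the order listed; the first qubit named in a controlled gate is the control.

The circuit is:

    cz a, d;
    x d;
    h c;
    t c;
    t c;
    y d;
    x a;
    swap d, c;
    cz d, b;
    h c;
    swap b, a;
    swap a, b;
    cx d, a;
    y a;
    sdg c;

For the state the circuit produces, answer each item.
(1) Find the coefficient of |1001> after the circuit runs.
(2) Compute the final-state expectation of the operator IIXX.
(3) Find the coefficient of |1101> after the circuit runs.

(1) |1001> carries amplitude I/2 in the final state.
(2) The expectation value of IIXX is 0.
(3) The final state's coefficient on |1101> equals 0.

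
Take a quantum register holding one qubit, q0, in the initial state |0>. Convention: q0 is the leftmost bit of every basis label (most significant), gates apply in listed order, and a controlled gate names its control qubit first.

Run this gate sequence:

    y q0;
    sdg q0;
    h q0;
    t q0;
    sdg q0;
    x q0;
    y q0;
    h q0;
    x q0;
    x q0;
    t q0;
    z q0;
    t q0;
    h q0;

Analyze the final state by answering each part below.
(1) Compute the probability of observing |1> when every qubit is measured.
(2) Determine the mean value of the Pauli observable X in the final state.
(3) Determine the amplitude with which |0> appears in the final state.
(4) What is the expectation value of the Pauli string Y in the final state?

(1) Outcome |1> occurs with probability 1/2 - sqrt(2)/4.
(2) In the final state, X has expectation sqrt(2)/2.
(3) The amplitude on |0> is sqrt(2)*(-1 - I - exp(I*pi/4) - exp(3*I*pi/4))/4.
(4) The expectation value of Y is 0.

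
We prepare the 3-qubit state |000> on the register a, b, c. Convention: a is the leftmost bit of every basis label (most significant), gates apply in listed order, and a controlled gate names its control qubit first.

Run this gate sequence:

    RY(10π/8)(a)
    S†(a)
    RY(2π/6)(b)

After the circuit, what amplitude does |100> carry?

|100> carries amplitude -I*sqrt(3*sqrt(2) + 6)/4 in the final state.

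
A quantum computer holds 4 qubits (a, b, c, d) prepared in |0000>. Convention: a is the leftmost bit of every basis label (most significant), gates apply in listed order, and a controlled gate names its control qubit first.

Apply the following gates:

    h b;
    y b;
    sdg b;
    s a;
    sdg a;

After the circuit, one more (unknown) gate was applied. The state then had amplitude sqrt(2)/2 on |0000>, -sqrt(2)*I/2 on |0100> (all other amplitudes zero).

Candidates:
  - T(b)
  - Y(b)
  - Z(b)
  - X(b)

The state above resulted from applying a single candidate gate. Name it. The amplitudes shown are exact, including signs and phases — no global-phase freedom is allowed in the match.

The unique candidate consistent with the amplitudes is X(b). Key observation: gates 4-5 undo each other exactly, leaving only the rest of the circuit to track.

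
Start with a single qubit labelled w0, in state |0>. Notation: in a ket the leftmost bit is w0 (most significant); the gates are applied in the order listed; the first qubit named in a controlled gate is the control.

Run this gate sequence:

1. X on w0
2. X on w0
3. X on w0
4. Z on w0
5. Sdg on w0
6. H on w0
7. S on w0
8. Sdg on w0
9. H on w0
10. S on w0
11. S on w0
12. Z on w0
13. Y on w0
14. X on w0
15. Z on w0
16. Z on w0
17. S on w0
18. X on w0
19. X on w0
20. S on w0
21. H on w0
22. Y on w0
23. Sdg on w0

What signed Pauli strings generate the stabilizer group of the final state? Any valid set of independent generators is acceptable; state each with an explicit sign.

The stabilizer group can be generated by -Y, among other valid generating sets.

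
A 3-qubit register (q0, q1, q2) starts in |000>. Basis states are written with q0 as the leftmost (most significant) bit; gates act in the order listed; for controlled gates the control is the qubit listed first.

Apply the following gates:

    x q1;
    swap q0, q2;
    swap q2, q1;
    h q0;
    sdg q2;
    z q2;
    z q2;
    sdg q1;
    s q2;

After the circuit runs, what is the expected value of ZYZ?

The expectation value of ZYZ is 0.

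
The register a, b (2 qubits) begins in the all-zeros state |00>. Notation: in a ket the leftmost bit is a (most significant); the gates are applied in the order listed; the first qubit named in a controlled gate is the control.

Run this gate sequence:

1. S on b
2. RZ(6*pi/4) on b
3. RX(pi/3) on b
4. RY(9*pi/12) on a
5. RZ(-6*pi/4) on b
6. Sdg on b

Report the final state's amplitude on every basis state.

The final amplitudes are sqrt(6 - 3*sqrt(2))/4 on |00>, -I*sqrt(2 - sqrt(2))/4 on |01>, sqrt(3*sqrt(2) + 6)/4 on |10>, -I*sqrt(sqrt(2) + 2)/4 on |11>.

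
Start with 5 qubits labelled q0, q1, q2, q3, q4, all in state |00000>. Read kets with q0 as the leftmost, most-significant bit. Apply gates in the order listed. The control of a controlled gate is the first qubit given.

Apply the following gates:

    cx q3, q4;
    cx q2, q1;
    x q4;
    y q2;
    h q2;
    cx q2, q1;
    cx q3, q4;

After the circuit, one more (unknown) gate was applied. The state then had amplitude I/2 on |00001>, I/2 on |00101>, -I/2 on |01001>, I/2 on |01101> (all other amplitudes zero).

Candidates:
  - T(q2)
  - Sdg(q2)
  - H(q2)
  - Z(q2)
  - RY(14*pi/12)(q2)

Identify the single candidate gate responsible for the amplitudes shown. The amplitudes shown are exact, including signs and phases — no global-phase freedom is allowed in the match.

The unique candidate consistent with the amplitudes is H(q2).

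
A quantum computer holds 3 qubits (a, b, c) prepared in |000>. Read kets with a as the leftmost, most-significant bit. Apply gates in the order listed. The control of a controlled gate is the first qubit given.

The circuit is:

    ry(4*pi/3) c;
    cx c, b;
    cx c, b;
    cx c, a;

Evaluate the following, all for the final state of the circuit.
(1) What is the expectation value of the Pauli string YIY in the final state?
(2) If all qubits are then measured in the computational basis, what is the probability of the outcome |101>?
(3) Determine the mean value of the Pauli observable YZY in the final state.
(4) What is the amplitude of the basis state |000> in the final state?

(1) In the final state, YIY has expectation sqrt(3)/2. Key observation: the block from step 2 through step 3 cancels to the identity and can be dropped.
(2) Outcome |101> occurs with probability 3/4.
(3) In the final state, YZY has expectation sqrt(3)/2.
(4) |000> carries amplitude -1/2 in the final state.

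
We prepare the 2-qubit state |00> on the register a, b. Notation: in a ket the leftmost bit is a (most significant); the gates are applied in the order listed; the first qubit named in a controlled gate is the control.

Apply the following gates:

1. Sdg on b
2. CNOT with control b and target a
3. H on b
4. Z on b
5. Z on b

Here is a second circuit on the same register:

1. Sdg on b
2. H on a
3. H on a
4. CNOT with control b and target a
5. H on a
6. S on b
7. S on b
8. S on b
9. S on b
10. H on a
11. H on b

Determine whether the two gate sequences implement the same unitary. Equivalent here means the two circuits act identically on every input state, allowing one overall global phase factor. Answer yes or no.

Yes: on every input state the two circuits agree up to one overall phase factor.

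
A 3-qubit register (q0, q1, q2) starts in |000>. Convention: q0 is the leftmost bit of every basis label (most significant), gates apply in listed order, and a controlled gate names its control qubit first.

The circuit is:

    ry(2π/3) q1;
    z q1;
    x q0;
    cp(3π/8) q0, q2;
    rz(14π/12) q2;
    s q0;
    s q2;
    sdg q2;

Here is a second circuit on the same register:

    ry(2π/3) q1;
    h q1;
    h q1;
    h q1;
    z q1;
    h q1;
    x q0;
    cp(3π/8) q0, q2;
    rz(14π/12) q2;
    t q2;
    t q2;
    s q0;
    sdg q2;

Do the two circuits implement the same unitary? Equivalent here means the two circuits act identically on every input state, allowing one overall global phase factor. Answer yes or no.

No, they are not equivalent — no single phase factor reconciles the two unitaries.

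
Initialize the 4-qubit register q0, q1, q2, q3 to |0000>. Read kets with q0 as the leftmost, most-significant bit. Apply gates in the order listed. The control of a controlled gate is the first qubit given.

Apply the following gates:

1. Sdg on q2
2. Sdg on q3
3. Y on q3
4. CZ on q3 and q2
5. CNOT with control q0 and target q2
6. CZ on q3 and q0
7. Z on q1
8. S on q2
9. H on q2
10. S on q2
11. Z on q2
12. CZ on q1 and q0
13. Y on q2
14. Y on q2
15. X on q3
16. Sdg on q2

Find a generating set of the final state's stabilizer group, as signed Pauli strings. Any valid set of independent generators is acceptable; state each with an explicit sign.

The stabilizer group can be generated by -IIXI, +ZIII, +IZII, +IIIZ, among other valid generating sets.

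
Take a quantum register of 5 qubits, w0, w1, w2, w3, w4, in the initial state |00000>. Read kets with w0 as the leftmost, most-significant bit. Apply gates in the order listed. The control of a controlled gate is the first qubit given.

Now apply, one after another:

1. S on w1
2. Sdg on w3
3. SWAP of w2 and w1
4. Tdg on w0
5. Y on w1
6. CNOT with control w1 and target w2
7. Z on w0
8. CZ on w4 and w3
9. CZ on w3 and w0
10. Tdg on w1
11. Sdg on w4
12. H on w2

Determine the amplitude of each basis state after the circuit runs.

After the circuit, the state carries amplitude sqrt(2)*exp(I*pi/4)/2 on |01000>, -sqrt(2)*exp(I*pi/4)/2 on |01100>, and 0 on every other basis state.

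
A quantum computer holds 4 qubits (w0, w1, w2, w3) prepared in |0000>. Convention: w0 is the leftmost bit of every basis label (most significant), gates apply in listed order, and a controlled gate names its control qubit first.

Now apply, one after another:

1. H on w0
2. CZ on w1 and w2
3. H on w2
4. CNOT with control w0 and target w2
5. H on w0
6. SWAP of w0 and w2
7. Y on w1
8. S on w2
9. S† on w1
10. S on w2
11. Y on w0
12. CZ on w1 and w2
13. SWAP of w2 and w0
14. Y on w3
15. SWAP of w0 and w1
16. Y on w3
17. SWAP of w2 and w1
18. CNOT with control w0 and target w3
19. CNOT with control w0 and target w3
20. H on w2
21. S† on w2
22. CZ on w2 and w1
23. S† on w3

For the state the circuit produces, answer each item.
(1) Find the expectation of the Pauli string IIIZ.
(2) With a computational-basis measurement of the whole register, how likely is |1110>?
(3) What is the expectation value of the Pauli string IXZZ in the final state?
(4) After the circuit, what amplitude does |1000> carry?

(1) The observable IIIZ averages to 1.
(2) Outcome |1110> occurs with probability 1/4.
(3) In the final state, IXZZ has expectation -1.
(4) The final state's coefficient on |1000> equals -I/2.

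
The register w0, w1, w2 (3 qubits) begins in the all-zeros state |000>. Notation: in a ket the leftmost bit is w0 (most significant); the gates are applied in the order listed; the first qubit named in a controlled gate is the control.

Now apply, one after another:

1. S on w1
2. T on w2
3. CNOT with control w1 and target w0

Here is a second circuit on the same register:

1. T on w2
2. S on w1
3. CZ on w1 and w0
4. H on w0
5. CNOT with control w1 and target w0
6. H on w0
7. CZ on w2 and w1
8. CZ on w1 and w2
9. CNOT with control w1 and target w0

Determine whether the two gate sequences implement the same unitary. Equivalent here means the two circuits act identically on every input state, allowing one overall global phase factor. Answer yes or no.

Yes: on every input state the two circuits agree up to one overall phase factor.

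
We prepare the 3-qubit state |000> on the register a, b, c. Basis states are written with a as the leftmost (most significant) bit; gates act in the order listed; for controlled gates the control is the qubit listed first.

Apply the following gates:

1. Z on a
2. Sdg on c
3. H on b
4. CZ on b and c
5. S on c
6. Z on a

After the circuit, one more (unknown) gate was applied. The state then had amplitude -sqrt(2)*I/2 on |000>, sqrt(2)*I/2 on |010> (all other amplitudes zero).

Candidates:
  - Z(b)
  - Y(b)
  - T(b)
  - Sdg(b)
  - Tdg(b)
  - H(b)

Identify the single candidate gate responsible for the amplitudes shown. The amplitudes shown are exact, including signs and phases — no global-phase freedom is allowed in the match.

The unique candidate consistent with the amplitudes is Y(b).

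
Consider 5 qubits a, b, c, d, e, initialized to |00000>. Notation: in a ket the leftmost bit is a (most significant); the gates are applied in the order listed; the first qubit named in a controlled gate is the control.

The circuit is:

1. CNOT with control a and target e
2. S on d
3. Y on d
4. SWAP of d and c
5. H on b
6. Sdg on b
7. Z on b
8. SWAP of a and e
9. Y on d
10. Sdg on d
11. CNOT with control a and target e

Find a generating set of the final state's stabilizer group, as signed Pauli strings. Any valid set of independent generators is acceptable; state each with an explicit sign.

The stabilizer group can be generated by +IYIII, +ZIIII, -IIZII, -IIIZI, +IIIIZ, among other valid generating sets.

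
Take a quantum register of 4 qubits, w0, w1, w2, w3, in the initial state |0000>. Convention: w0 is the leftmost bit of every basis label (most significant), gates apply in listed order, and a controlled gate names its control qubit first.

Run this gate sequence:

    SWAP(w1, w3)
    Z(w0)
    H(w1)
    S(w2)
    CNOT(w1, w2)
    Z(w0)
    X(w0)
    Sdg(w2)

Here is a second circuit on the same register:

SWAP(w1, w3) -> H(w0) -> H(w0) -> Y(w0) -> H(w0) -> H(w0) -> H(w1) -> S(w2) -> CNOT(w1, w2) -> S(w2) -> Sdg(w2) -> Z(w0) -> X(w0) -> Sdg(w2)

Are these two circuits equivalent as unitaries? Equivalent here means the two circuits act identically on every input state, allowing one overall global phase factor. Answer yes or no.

No: there is an input state on which the two circuits produce genuinely different outputs (not merely differing by a phase).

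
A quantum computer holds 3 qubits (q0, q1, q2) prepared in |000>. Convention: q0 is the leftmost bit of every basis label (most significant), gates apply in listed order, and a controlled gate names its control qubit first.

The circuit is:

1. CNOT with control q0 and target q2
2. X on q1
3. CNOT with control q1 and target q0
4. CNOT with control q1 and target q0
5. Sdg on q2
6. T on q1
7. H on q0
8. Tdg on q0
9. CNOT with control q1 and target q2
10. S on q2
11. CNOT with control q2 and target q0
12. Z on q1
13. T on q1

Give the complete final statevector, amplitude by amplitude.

After the circuit, the state carries amplitude -sqrt(2)*exp(3*I*pi/4)/2 on |011>, sqrt(2)/2 on |111>, and 0 on every other basis state.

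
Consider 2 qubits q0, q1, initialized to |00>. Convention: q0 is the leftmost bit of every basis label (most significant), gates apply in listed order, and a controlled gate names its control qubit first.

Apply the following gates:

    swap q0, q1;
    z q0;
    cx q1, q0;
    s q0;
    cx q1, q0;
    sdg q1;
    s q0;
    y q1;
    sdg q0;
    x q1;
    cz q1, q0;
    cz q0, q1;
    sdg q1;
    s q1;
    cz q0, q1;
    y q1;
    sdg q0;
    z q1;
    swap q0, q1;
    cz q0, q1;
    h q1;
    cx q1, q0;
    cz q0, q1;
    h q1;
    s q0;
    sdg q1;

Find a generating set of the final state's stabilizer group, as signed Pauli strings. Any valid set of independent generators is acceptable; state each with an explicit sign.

The stabilizer group can be generated by +YZ, +ZY, among other valid generating sets. Key observation: the block from step 12 through step 15 cancels to the identity and can be dropped.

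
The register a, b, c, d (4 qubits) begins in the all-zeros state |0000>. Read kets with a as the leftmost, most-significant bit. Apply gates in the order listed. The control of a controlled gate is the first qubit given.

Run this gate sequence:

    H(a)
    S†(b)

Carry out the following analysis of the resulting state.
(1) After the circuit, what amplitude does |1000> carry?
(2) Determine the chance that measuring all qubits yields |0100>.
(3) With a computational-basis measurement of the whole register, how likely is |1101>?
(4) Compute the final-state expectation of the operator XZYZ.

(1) The final state's coefficient on |1000> equals sqrt(2)/2.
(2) Outcome |0100> occurs with probability 0.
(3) A full measurement returns |1101> with probability 0.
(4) In the final state, XZYZ has expectation 0.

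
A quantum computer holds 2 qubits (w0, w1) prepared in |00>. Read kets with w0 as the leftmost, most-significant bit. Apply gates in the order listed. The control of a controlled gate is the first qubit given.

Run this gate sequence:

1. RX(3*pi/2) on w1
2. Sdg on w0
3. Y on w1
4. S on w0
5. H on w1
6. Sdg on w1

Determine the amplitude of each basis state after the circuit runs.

After the circuit, the state carries amplitude -1/2 - I/2 on |00>, 1/2 + I/2 on |01>, 0 on |10>, 0 on |11>.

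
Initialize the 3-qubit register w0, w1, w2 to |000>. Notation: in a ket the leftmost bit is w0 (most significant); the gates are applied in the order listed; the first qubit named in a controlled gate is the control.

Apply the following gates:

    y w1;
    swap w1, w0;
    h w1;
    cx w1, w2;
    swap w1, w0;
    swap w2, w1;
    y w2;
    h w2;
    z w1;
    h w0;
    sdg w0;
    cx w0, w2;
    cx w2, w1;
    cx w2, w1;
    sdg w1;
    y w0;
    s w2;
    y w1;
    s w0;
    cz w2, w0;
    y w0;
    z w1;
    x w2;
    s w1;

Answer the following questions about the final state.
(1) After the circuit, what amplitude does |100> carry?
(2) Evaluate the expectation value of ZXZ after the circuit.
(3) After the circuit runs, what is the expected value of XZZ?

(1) The final state's coefficient on |100> equals -sqrt(2)/4.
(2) In the final state, ZXZ has expectation 0.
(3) The expectation value of XZZ is -1.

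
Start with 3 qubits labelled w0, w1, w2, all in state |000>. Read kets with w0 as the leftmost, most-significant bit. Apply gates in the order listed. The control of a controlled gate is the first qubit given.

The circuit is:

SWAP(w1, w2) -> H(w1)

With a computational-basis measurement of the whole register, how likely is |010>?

A full measurement returns |010> with probability 1/2.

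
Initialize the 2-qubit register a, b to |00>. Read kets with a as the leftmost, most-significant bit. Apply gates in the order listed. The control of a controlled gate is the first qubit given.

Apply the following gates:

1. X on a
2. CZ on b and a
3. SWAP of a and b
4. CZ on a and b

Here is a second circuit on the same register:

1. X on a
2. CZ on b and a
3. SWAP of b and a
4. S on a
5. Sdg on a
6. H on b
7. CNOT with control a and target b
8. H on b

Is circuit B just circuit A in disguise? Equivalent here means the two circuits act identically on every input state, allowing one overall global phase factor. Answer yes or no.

Yes, they are equivalent — the unitaries differ by at most a global phase.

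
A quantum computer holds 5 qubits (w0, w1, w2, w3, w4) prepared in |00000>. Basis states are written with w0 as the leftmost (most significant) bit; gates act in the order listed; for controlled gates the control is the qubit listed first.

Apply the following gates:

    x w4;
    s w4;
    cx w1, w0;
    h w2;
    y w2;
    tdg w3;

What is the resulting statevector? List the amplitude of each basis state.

The final amplitudes are sqrt(2)/2 on |00001>, -sqrt(2)/2 on |00101>, and 0 on every other basis state.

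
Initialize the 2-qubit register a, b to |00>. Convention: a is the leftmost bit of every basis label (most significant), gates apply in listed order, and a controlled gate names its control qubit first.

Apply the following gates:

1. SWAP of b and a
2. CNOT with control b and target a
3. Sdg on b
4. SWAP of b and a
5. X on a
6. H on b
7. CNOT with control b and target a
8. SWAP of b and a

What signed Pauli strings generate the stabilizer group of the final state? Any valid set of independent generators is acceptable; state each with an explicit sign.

The stabilizer group can be generated by +XX, -ZZ, among other valid generating sets.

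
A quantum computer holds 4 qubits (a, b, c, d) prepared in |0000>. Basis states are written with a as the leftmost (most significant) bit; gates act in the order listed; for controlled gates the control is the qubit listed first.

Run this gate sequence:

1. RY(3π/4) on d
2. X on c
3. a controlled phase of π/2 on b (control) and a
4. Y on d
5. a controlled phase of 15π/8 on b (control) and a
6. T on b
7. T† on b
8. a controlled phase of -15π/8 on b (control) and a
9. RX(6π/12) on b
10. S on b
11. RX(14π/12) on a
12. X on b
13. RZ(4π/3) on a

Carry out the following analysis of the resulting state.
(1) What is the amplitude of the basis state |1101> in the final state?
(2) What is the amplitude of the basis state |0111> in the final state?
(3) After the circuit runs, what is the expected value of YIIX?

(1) |1101> carries amplitude 0 in the final state. Key observation: gates 5-8 undo each other exactly, leaving only the rest of the circuit to track.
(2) The final state's coefficient on |0111> equals (-1 + sqrt(3))*sqrt(2 - sqrt(2))*exp(5*I*pi/6)/8.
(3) In the final state, YIIX has expectation sqrt(2)/8.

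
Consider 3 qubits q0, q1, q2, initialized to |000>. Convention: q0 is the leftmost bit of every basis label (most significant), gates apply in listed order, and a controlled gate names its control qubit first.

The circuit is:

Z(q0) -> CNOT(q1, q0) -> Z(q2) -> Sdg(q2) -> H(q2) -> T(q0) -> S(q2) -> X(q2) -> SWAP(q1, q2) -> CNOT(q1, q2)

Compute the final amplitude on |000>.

The final state's coefficient on |000> equals sqrt(2)*I/2.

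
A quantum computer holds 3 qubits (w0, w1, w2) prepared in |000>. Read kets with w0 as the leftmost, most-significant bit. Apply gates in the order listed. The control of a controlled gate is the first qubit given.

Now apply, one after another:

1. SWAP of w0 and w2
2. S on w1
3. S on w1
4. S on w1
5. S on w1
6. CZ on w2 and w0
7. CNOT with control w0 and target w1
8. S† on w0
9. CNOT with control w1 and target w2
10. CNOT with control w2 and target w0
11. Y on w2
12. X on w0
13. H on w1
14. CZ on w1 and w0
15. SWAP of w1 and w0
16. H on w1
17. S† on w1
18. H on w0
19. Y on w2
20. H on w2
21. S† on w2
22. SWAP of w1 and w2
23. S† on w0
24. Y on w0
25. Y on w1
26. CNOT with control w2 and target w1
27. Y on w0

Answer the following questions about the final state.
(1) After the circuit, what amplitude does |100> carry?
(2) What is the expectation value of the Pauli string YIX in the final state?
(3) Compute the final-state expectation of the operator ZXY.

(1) The final state's coefficient on |100> equals I/2.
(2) The expectation value of YIX is 0.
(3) The observable ZXY averages to -1.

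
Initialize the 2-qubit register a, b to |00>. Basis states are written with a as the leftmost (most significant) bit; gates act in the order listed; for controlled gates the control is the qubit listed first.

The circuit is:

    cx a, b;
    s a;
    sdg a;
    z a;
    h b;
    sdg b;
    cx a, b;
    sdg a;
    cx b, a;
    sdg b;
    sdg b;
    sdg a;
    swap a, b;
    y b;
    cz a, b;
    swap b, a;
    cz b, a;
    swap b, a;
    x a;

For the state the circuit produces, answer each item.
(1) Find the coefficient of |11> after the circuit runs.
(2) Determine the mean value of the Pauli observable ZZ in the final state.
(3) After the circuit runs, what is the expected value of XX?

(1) |11> carries amplitude sqrt(2)*I/2 in the final state.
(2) The expectation value of ZZ is 1.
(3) The expectation value of XX is -1.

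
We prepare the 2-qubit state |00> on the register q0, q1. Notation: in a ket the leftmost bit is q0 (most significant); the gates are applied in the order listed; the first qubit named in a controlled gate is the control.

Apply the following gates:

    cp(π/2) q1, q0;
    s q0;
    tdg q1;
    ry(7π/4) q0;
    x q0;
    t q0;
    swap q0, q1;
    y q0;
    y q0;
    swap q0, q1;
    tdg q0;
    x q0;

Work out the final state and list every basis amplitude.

After the circuit, the state carries amplitude -sqrt(sqrt(2) + 2)/2 on |00>, 0 on |01>, sqrt(2 - sqrt(2))/2 on |10>, 0 on |11>.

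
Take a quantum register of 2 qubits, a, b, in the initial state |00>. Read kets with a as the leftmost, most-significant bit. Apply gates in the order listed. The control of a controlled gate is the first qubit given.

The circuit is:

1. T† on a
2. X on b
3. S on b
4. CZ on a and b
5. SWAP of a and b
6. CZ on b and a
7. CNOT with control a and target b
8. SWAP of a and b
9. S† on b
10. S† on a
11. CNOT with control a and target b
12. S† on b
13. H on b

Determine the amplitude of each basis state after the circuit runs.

The final amplitudes are 0 on |00>, 0 on |01>, -sqrt(2)*I/2 on |10>, -sqrt(2)*I/2 on |11>.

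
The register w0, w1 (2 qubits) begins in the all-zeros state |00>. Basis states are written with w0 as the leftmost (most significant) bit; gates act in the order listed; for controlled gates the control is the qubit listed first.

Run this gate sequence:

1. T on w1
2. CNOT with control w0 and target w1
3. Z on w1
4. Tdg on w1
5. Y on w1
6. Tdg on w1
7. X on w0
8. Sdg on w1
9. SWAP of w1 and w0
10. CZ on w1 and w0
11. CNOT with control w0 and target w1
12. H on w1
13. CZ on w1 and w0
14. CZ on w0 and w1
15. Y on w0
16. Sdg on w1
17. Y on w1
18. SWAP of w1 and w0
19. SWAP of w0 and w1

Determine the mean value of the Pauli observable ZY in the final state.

In the final state, ZY has expectation -1.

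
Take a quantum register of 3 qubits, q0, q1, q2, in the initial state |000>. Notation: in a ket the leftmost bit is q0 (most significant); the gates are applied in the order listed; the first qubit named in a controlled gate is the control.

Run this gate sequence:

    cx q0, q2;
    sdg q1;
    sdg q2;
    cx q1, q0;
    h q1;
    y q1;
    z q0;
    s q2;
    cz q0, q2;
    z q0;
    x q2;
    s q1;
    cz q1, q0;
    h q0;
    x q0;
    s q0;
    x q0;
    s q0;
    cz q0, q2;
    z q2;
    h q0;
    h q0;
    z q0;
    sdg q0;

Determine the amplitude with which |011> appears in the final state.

|011> carries amplitude I/2 in the final state.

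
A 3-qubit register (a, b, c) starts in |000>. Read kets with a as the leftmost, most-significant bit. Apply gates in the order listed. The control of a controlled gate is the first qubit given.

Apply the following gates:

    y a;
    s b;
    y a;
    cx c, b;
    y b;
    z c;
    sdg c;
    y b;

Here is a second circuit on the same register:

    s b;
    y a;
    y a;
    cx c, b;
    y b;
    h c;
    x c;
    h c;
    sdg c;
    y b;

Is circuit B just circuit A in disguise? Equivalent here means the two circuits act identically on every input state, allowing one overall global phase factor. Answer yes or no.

Yes: on every input state the two circuits agree up to one overall phase factor.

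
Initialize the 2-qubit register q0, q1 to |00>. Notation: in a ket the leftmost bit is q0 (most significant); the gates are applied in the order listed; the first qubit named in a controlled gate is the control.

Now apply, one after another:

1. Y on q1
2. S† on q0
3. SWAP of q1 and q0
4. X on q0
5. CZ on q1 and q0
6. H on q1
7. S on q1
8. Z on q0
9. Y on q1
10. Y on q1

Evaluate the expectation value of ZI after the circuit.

The observable ZI averages to 1.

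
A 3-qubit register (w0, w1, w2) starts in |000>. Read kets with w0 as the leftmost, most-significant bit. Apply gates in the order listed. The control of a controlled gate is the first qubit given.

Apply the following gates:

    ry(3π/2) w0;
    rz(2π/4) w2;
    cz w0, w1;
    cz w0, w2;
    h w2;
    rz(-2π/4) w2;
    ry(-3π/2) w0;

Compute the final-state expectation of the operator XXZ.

The expectation value of XXZ is 0.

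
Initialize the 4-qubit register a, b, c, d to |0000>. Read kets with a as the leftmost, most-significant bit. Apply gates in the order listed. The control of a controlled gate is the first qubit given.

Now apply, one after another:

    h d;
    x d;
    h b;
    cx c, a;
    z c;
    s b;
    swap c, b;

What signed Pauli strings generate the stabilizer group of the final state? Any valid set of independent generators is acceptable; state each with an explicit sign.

The stabilizer group can be generated by +IIYI, +IIIX, +ZIII, +IZII, among other valid generating sets.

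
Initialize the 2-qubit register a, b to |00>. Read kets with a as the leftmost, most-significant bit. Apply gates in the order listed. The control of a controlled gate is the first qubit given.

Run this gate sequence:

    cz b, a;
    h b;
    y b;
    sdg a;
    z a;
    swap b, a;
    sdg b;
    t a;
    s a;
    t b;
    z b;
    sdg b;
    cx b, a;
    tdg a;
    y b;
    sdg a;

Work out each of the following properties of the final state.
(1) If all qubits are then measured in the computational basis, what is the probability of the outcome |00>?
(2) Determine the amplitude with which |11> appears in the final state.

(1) A full measurement returns |00> with probability 0.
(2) The final state's coefficient on |11> equals -sqrt(2)/2.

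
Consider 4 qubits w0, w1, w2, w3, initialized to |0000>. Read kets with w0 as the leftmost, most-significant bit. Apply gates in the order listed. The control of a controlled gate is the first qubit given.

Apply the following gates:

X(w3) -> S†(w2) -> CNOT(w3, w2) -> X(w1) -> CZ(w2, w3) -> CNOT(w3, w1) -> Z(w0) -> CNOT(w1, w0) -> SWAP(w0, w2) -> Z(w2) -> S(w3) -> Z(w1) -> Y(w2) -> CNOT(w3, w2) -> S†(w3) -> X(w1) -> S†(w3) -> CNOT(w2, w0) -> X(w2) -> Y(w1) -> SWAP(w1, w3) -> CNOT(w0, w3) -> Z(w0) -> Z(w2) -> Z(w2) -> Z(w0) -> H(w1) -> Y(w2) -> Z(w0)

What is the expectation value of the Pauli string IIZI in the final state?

In the final state, IIZI has expectation 1.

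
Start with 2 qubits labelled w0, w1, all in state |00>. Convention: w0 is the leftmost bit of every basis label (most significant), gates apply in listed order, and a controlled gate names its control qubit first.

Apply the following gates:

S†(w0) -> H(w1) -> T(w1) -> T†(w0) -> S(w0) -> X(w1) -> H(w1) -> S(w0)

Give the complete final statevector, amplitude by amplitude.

The resulting statevector has amplitude 1/2 + exp(I*pi/4)/2 on |00>, -1/2 + exp(I*pi/4)/2 on |01>, 0 on |10>, 0 on |11>.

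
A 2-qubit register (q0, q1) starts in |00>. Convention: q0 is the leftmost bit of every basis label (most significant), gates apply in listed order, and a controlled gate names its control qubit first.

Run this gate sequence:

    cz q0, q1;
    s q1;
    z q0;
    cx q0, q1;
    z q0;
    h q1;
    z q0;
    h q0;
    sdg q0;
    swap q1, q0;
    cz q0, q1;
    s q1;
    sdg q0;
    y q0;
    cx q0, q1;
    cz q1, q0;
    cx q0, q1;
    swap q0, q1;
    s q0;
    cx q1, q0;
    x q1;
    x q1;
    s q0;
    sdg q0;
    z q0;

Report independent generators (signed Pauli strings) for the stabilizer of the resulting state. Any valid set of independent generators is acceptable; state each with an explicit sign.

The final state is stabilized by the group generated by +YZ, +ZX; other independent generating sets are equally valid.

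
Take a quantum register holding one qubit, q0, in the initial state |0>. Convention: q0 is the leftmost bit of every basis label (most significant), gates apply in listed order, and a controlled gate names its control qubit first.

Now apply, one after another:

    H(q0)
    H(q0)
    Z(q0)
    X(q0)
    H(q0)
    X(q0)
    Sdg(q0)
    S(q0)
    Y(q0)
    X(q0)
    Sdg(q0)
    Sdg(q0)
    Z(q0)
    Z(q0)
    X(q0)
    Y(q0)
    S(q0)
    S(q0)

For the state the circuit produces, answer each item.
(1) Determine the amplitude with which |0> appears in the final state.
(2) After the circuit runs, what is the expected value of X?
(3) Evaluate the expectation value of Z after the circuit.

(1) |0> carries amplitude -sqrt(2)/2 in the final state.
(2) In the final state, X has expectation -1.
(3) The observable Z averages to 0.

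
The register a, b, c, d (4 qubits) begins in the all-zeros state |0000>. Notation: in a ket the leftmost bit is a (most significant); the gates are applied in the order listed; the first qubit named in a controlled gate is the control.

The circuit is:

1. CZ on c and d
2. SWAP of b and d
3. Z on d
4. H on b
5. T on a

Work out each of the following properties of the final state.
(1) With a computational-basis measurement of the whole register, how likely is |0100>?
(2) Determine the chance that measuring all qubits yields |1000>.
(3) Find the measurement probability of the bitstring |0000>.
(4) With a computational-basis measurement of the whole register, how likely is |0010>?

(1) The probability of measuring |0100> is 1/2.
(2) A full measurement returns |1000> with probability 0.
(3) The probability of measuring |0000> is 1/2.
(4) The probability of measuring |0010> is 0.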